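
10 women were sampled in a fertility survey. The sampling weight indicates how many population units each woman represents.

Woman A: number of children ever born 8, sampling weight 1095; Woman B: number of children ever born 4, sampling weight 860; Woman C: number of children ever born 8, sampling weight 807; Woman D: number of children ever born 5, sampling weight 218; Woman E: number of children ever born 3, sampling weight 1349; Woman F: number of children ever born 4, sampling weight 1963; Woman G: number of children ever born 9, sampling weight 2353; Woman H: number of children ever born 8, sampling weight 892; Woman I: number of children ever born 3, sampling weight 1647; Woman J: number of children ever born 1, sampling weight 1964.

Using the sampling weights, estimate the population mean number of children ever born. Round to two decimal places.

5.09

Weighted sum = 8×1095 + 4×860 + 8×807 + 5×218 + 3×1349 + 4×1963 + 9×2353 + 8×892 + 3×1647 + 1×1964
  = 66863
Sum of weights = 1095 + 860 + 807 + 218 + 1349 + 1963 + 2353 + 892 + 1647 + 1964 = 13148
Weighted mean = 66863 / 13148 = 5.0854122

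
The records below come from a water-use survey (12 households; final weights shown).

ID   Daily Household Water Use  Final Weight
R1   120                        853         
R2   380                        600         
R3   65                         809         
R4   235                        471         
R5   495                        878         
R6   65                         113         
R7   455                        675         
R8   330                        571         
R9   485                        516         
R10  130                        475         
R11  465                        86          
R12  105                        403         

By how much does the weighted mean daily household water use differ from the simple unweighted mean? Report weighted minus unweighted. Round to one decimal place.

5.5

Unweighted sum = 120 + 380 + 65 + 235 + 495 + 65 + 455 + 330 + 485 + 130 + 465 + 105 = 3330
Unweighted mean = 3330 / 12 = 277.5
Weighted sum = 120×853 + 380×600 + 65×809 + 235×471 + 495×878 + 65×113 + 455×675 + 330×571 + 485×516 + 130×475 + 465×86 + 105×403
  = 1825455
Sum of weights = 853 + 600 + 809 + 471 + 878 + 113 + 675 + 571 + 516 + 475 + 86 + 403 = 6450
Weighted mean = 1825455 / 6450 = 283.01628
Difference (weighted minus unweighted) = 5.5162791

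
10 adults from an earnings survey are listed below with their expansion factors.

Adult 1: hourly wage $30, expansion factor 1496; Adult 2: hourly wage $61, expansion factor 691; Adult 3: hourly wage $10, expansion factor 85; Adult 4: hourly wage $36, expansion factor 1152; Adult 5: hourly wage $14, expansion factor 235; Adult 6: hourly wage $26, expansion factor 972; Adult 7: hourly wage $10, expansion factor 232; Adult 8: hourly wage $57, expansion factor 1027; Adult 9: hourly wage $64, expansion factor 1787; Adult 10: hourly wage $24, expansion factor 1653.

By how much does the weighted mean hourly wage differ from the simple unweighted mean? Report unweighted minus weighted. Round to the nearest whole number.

-7

Unweighted sum = 30 + 61 + 10 + 36 + 14 + 26 + 10 + 57 + 64 + 24 = 332
Unweighted mean = 332 / 10 = 33.2
Weighted sum = 30×1496 + 61×691 + 10×85 + 36×1152 + 14×235 + 26×972 + 10×232 + 57×1027 + 64×1787 + 24×1653
  = 372814
Sum of weights = 9330
Weighted mean = 372814 / 9330 = 39.958628
Difference (unweighted minus weighted) = -6.7586281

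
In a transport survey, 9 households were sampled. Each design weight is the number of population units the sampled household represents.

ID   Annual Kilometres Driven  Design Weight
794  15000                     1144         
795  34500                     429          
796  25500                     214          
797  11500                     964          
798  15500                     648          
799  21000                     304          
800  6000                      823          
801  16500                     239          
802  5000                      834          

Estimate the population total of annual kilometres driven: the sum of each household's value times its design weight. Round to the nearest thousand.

Weighted total = 15000×1144 + 34500×429 + 25500×214 + 11500×964 + 15500×648 + 21000×304 + 6000×823 + 16500×239 + 5000×834
  = 77983000

77983000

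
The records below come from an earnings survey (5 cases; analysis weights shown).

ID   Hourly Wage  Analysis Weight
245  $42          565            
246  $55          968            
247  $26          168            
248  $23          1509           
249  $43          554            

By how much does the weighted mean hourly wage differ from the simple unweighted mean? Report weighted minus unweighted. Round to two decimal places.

-0.64

Unweighted sum = 42 + 55 + 26 + 23 + 43 = 189
Unweighted mean = 189 / 5 = 37.8
Weighted sum = 42×565 + 55×968 + 26×168 + 23×1509 + 43×554
  = 139867
Sum of weights = 565 + 968 + 168 + 1509 + 554 = 3764
Weighted mean = 139867 / 3764 = 37.159139
Difference (weighted minus unweighted) = -0.64086079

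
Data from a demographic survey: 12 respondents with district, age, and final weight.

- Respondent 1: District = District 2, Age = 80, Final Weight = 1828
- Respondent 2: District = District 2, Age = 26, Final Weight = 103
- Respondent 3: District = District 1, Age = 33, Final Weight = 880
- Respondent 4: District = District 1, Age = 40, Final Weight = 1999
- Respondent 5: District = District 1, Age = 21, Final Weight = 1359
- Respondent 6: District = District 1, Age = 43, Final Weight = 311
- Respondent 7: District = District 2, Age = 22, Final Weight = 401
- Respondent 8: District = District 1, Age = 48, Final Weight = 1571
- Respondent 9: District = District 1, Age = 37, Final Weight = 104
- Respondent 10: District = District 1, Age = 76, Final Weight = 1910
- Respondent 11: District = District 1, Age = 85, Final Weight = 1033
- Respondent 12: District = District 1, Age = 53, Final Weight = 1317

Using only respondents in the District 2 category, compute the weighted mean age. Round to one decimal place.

District 2 rows: 1, 2, 7
Weighted sum = 80×1828 + 26×103 + 22×401
  = 157740
Sum of weights = 1828 + 103 + 401 = 2332
Weighted mean = 157740 / 2332 = 67.641509

67.6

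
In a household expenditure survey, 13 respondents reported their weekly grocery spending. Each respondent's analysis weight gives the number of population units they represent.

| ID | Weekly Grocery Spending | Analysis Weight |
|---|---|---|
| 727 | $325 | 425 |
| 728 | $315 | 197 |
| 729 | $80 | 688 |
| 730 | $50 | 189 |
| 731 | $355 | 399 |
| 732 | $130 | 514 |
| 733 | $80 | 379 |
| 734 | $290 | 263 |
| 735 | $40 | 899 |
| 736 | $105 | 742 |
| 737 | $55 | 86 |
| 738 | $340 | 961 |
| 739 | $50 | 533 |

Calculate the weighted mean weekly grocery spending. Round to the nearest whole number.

Weighted sum = 1051715
Sum of weights = 6275
Weighted mean = 1051715 / 6275 = 167.60398

168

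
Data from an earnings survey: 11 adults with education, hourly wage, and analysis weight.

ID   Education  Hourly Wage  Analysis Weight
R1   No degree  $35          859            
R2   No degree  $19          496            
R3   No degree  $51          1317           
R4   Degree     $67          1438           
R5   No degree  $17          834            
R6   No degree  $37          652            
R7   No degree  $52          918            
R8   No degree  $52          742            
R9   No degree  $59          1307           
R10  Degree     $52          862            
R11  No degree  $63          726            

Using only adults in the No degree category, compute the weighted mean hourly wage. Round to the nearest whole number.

No degree rows: R1, R2, R3, R5, R6, R7, R8, R9, R11
Weighted sum = 35×859 + 19×496 + 51×1317 + 17×834 + 37×652 + 52×918 + 52×742 + 59×1307 + 63×726
  = 30065 + 9424 + 67167 + 14178 + 24124 + 47736 + 38584 + 77113 + 45738 = 354129
Sum of weights = 859 + 496 + 1317 + 834 + 652 + 918 + 742 + 1307 + 726 = 7851
Weighted mean = 354129 / 7851 = 45.106229

45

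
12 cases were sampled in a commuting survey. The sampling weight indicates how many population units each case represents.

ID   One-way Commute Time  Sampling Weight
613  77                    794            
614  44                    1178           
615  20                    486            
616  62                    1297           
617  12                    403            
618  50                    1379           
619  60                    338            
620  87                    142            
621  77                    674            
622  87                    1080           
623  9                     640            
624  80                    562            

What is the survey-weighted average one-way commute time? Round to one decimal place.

56.4

Weighted sum = 77×794 + 44×1178 + 20×486 + 62×1297 + 12×403 + 50×1379 + 60×338 + 87×142 + 77×674 + 87×1080 + 9×640 + 80×562
  = 61138 + 51832 + 9720 + 80414 + 4836 + 68950 + 20280 + 12354 + 51898 + 93960 + 5760 + 44960 = 506102
Sum of weights = 794 + 1178 + 486 + 1297 + 403 + 1379 + 338 + 142 + 674 + 1080 + 640 + 562 = 8973
Weighted mean = 506102 / 8973 = 56.402764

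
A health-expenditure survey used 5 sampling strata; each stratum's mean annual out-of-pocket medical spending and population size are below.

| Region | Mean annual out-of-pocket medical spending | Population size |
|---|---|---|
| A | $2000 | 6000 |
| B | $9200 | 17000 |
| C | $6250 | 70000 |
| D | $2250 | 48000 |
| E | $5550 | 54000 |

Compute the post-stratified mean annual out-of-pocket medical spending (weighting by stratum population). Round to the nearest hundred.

Σ Nₕ·x̄ₕ = 2000×6000 + 9200×17000 + 6250×70000 + 2250×48000 + 5550×54000
  = 12000000 + 156400000 + 437500000 + 108000000 + 299700000 = 1013600000
Σ Nₕ = 195000
Overall mean = 1013600000 / 195000 = 5197.9487

5200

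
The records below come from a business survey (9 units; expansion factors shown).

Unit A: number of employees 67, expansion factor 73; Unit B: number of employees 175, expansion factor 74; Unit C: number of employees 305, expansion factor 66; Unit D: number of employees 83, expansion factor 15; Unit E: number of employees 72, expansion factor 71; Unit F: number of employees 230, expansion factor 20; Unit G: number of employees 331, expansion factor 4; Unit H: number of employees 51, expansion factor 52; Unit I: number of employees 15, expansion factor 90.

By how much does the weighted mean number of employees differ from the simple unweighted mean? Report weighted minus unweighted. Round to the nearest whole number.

-31

Unweighted sum = 1329
Unweighted mean = 1329 / 9 = 147.66667
Weighted sum = 67×73 + 175×74 + 305×66 + 83×15 + 72×71 + 230×20 + 331×4 + 51×52 + 15×90
  = 54254
Sum of weights = 73 + 74 + 66 + 15 + 71 + 20 + 4 + 52 + 90 = 465
Weighted mean = 54254 / 465 = 116.67527
Difference (weighted minus unweighted) = -30.991398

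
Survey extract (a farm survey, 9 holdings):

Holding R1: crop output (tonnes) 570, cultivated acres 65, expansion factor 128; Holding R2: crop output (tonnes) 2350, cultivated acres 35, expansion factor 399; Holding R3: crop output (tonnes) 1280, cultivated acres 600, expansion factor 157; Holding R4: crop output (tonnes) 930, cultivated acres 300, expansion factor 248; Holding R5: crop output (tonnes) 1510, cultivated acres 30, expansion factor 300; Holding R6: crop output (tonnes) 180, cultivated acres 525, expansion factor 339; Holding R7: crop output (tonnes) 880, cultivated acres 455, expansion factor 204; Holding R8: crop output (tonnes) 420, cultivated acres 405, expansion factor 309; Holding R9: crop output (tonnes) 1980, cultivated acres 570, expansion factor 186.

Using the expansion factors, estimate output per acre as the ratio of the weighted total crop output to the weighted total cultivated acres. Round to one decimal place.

3.8

Σ wᵢ·y = 2633810
Σ wᵢ·x = 701845
Ratio = 2633810 / 701845 = 3.7526947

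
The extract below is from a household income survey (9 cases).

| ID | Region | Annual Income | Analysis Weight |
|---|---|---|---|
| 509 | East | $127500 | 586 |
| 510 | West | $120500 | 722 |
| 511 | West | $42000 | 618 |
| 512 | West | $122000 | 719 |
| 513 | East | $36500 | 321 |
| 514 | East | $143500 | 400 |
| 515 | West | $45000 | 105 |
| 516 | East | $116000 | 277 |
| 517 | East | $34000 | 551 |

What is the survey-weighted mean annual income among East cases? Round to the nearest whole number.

East rows: 509, 513, 514, 516, 517
Weighted sum = 127500×586 + 36500×321 + 143500×400 + 116000×277 + 34000×551
  = 194697500
Sum of weights = 586 + 321 + 400 + 277 + 551 = 2135
Weighted mean = 194697500 / 2135 = 91193.208

91193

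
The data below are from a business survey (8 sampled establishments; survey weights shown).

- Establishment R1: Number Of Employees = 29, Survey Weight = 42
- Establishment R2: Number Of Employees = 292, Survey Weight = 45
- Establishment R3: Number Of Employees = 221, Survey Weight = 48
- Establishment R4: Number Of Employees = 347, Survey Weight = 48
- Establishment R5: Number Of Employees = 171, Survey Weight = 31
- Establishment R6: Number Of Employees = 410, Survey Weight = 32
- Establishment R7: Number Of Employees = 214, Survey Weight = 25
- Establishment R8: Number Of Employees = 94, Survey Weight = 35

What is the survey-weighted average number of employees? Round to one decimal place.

224.5

Weighted sum = 29×42 + 292×45 + 221×48 + 347×48 + 171×31 + 410×32 + 214×25 + 94×35
  = 1218 + 13140 + 10608 + 16656 + 5301 + 13120 + 5350 + 3290 = 68683
Sum of weights = 42 + 45 + 48 + 48 + 31 + 32 + 25 + 35 = 306
Weighted mean = 68683 / 306 = 224.45425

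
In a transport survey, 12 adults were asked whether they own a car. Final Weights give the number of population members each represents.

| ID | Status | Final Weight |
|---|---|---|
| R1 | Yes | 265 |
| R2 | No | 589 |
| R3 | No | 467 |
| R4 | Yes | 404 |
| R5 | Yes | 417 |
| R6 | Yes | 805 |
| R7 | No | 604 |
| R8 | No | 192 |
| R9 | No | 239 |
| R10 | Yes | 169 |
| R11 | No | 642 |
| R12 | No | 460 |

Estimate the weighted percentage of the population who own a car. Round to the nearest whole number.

39

Sum of weights for 'Yes' = 265 + 404 + 417 + 805 + 169 = 2060
Total weight = 265 + 589 + 467 + 404 + 417 + 805 + 604 + 192 + 239 + 169 + 642 + 460 = 5253
Weighted proportion = 2060 / 5253 = 0.39215686 → 39.215686%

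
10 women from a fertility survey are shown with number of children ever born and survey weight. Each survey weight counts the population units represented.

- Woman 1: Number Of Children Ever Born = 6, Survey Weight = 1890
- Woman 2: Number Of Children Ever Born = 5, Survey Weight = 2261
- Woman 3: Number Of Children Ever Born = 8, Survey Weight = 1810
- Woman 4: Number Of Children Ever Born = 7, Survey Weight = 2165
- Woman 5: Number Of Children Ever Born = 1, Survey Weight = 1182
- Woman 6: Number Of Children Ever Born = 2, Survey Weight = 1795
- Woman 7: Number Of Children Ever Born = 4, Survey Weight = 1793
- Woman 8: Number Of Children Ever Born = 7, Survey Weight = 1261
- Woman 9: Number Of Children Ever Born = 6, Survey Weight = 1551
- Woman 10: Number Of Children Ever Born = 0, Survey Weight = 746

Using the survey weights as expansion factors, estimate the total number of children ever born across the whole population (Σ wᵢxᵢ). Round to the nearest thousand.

82000

Weighted total = 82357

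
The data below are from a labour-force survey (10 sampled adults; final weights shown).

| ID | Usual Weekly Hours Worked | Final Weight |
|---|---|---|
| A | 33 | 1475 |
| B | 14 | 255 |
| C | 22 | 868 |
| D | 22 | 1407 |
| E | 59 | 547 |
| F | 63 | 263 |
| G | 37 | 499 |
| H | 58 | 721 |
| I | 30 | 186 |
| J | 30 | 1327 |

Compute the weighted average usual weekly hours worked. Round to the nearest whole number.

34

Weighted sum = 33×1475 + 14×255 + 22×868 + 22×1407 + 59×547 + 63×263 + 37×499 + 58×721 + 30×186 + 30×1327
  = 48675 + 3570 + 19096 + 30954 + 32273 + 16569 + 18463 + 41818 + 5580 + 39810 = 256808
Sum of weights = 1475 + 255 + 868 + 1407 + 547 + 263 + 499 + 721 + 186 + 1327 = 7548
Weighted mean = 256808 / 7548 = 34.023317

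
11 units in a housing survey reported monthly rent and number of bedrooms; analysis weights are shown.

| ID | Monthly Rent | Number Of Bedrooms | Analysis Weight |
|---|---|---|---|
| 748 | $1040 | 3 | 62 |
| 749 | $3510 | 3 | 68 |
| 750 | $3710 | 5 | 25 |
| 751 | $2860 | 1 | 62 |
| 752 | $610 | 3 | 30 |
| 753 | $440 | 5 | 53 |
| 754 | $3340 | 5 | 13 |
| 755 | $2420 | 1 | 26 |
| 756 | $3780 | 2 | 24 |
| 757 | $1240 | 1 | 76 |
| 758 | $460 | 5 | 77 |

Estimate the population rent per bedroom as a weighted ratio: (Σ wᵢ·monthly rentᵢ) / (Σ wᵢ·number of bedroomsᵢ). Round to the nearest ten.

Σ wᵢ·y = 1040×62 + 3510×68 + 3710×25 + 2860×62 + 610×30 + 440×53 + 3340×13 + 2420×26 + 3780×24 + 1240×76 + 460×77
  = 941570
Σ wᵢ·x = 3×62 + 3×68 + 5×25 + 1×62 + 3×30 + 5×53 + 5×13 + 1×26 + 2×24 + 1×76 + 5×77
  = 186 + 204 + 125 + 62 + 90 + 265 + 65 + 26 + 48 + 76 + 385 = 1532
Ratio = 941570 / 1532 = 614.60183

610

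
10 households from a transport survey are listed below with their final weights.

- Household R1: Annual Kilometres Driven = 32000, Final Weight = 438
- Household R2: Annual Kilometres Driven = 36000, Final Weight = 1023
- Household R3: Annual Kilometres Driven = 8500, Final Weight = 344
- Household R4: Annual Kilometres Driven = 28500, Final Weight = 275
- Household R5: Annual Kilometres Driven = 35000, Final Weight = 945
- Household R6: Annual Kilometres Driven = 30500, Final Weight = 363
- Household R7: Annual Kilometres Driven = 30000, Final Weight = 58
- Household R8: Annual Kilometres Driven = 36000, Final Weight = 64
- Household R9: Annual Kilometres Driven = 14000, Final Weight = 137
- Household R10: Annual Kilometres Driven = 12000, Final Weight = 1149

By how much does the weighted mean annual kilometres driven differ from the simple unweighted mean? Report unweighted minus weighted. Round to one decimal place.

81.9

Unweighted sum = 32000 + 36000 + 8500 + 28500 + 35000 + 30500 + 30000 + 36000 + 14000 + 12000 = 262500
Unweighted mean = 262500 / 10 = 26250
Weighted sum = 32000×438 + 36000×1023 + 8500×344 + 28500×275 + 35000×945 + 30500×363 + 30000×58 + 36000×64 + 14000×137 + 12000×1149
  = 14016000 + 36828000 + 2924000 + 7837500 + 33075000 + 11071500 + 1740000 + 2304000 + 1918000 + 13788000 = 125502000
Sum of weights = 438 + 1023 + 344 + 275 + 945 + 363 + 58 + 64 + 137 + 1149 = 4796
Weighted mean = 125502000 / 4796 = 26168.057
Difference (unweighted minus weighted) = 81.943286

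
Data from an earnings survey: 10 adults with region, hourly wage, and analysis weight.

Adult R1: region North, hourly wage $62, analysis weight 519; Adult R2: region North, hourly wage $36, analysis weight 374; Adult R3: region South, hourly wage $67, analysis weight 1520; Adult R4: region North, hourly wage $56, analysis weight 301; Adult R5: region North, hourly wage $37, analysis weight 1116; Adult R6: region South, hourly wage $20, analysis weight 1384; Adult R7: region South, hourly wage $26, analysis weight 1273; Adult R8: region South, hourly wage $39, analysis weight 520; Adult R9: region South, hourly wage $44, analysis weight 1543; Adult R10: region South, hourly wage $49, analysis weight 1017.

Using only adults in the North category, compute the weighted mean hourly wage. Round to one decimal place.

44.9

North rows: R1, R2, R4, R5
Weighted sum = 62×519 + 36×374 + 56×301 + 37×1116
  = 32178 + 13464 + 16856 + 41292 = 103790
Sum of weights = 519 + 374 + 301 + 1116 = 2310
Weighted mean = 103790 / 2310 = 44.930736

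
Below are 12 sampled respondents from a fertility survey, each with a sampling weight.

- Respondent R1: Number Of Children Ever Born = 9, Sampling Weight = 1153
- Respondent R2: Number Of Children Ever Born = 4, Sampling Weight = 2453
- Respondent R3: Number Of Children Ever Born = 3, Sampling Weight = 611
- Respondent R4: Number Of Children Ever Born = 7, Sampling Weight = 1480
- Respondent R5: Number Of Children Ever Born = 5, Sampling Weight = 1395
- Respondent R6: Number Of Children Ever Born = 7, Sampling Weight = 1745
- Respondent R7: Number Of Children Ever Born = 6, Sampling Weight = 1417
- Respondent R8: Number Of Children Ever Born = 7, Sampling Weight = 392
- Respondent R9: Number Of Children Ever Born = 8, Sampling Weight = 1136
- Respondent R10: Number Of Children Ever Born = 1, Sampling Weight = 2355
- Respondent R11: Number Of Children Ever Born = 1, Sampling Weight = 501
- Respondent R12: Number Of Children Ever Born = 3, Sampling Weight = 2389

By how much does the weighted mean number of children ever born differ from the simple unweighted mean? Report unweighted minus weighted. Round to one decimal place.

Unweighted sum = 9 + 4 + 3 + 7 + 5 + 7 + 6 + 7 + 8 + 1 + 1 + 3 = 61
Unweighted mean = 61 / 12 = 5.0833333
Weighted sum = 9×1153 + 4×2453 + 3×611 + 7×1480 + 5×1395 + 7×1745 + 6×1417 + 7×392 + 8×1136 + 1×2355 + 1×501 + 3×2389
  = 10377 + 9812 + 1833 + 10360 + 6975 + 12215 + 8502 + 2744 + 9088 + 2355 + 501 + 7167 = 81929
Sum of weights = 17027
Weighted mean = 81929 / 17027 = 4.8117108
Difference (unweighted minus weighted) = 0.27162252

0.3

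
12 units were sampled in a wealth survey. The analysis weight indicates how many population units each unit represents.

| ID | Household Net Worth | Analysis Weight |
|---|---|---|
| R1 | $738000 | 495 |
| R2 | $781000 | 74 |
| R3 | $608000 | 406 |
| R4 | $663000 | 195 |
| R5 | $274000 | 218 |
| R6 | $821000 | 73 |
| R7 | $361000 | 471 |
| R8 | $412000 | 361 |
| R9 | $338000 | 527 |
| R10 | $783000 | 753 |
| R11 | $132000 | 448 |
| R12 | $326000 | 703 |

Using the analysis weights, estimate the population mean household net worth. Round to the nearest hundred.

485500

Weighted sum = 738000×495 + 781000×74 + 608000×406 + 663000×195 + 274000×218 + 821000×73 + 361000×471 + 412000×361 + 338000×527 + 783000×753 + 132000×448 + 326000×703
  = 2293704000
Sum of weights = 495 + 74 + 406 + 195 + 218 + 73 + 471 + 361 + 527 + 753 + 448 + 703 = 4724
Weighted mean = 2293704000 / 4724 = 485542.76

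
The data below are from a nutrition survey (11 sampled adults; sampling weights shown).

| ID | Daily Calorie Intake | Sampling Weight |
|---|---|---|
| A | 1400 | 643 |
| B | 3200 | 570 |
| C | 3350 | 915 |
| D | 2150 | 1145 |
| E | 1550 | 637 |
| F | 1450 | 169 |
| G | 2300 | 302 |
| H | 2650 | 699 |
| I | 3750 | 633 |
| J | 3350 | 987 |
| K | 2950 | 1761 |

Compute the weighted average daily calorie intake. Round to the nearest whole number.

Weighted sum = 1400×643 + 3200×570 + 3350×915 + 2150×1145 + 1550×637 + 1450×169 + 2300×302 + 2650×699 + 3750×633 + 3350×987 + 2950×1761
  = 22905700
Sum of weights = 643 + 570 + 915 + 1145 + 637 + 169 + 302 + 699 + 633 + 987 + 1761 = 8461
Weighted mean = 22905700 / 8461 = 2707.2095

2707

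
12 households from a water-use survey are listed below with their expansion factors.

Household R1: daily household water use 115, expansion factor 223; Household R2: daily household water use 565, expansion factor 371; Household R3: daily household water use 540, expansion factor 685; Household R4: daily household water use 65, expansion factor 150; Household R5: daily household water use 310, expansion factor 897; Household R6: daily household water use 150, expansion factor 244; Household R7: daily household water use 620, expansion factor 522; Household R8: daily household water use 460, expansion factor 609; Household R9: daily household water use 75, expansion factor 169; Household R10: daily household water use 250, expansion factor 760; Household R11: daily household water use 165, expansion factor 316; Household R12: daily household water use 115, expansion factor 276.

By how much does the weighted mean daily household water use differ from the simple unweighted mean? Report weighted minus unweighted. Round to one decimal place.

62.7

Unweighted sum = 115 + 565 + 540 + 65 + 310 + 150 + 620 + 460 + 75 + 250 + 165 + 115 = 3430
Unweighted mean = 3430 / 12 = 285.83333
Weighted sum = 115×223 + 565×371 + 540×685 + 65×150 + 310×897 + 150×244 + 620×522 + 460×609 + 75×169 + 250×760 + 165×316 + 115×276
  = 1819915
Sum of weights = 223 + 371 + 685 + 150 + 897 + 244 + 522 + 609 + 169 + 760 + 316 + 276 = 5222
Weighted mean = 1819915 / 5222 = 348.50919
Difference (weighted minus unweighted) = 62.675859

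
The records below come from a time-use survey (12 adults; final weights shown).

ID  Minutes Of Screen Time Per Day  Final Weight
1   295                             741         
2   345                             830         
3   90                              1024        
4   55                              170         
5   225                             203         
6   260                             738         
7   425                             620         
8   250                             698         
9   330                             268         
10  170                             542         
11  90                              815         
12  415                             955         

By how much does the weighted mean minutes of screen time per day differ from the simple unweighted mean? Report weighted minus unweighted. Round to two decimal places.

8.28

Unweighted sum = 295 + 345 + 90 + 55 + 225 + 260 + 425 + 250 + 330 + 170 + 90 + 415 = 2950
Unweighted mean = 2950 / 12 = 245.83333
Weighted sum = 295×741 + 345×830 + 90×1024 + 55×170 + 225×203 + 260×738 + 425×620 + 250×698 + 330×268 + 170×542 + 90×815 + 415×955
  = 1932265
Sum of weights = 741 + 830 + 1024 + 170 + 203 + 738 + 620 + 698 + 268 + 542 + 815 + 955 = 7604
Weighted mean = 1932265 / 7604 = 254.11165
Difference (weighted minus unweighted) = 8.2783184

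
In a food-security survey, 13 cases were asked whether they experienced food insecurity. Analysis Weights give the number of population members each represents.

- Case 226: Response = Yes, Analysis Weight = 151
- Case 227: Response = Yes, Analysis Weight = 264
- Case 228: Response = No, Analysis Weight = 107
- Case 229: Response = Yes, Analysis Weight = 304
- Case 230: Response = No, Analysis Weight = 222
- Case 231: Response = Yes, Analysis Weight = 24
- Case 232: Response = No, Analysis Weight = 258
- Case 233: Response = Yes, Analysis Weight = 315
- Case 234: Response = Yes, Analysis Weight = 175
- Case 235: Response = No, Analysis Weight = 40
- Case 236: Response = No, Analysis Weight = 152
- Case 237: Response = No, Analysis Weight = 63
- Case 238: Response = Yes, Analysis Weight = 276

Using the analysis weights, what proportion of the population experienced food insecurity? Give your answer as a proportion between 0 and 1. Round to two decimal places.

0.64

Sum of weights for 'Yes' = 151 + 264 + 304 + 24 + 315 + 175 + 276 = 1509
Total weight = 2351
Weighted proportion = 1509 / 2351 = 0.64185453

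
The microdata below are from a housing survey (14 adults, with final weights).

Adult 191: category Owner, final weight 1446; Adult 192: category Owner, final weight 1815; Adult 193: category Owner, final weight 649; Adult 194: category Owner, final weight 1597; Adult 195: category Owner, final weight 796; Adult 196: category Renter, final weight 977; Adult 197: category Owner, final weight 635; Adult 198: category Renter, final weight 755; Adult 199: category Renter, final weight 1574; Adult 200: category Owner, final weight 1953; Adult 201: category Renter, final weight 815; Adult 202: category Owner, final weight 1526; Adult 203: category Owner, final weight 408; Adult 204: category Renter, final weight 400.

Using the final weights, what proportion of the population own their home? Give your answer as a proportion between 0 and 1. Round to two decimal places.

0.71

Sum of weights for 'Owner' = 1446 + 1815 + 649 + 1597 + 796 + 635 + 1953 + 1526 + 408 = 10825
Total weight = 15346
Weighted proportion = 10825 / 15346 = 0.70539554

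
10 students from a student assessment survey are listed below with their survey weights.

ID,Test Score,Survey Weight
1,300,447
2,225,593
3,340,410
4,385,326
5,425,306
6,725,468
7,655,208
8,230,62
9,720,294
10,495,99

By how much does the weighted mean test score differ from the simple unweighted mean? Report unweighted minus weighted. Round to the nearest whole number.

10

Unweighted sum = 300 + 225 + 340 + 385 + 425 + 725 + 655 + 230 + 720 + 495 = 4500
Unweighted mean = 4500 / 10 = 450
Weighted sum = 1412970
Sum of weights = 447 + 593 + 410 + 326 + 306 + 468 + 208 + 62 + 294 + 99 = 3213
Weighted mean = 1412970 / 3213 = 439.76657
Difference (unweighted minus weighted) = 10.233427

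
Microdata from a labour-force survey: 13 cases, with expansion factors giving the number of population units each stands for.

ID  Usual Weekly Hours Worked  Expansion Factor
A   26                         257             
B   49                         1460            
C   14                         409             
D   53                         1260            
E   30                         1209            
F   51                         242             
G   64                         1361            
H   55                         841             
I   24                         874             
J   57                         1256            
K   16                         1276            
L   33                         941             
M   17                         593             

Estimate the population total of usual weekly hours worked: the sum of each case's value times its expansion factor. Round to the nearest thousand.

Weighted total = 486817

487000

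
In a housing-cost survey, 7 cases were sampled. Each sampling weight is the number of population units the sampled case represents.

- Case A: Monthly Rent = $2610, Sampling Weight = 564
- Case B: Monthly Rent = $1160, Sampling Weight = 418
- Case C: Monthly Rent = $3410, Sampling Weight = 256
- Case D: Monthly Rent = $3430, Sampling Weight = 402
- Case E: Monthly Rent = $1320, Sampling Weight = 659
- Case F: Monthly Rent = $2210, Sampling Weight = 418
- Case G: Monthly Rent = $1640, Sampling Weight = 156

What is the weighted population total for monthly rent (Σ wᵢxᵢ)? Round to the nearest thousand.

6258000

Weighted total = 2610×564 + 1160×418 + 3410×256 + 3430×402 + 1320×659 + 2210×418 + 1640×156
  = 1472040 + 484880 + 872960 + 1378860 + 869880 + 923780 + 255840 = 6258240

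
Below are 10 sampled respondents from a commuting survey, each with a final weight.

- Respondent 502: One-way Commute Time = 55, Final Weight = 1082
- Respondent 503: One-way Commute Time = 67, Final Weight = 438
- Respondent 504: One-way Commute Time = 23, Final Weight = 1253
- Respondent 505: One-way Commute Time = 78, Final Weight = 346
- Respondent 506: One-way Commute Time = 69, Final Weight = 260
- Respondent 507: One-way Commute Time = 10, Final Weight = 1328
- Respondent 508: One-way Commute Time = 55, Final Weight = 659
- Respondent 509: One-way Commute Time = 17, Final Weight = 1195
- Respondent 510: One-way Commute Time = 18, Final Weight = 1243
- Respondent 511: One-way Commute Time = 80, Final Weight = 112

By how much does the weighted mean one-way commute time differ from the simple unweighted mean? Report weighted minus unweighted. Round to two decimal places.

-13.88

Unweighted sum = 55 + 67 + 23 + 78 + 69 + 10 + 55 + 17 + 18 + 80 = 472
Unweighted mean = 472 / 10 = 47.2
Weighted sum = 55×1082 + 67×438 + 23×1253 + 78×346 + 69×260 + 10×1328 + 55×659 + 17×1195 + 18×1243 + 80×112
  = 59510 + 29346 + 28819 + 26988 + 17940 + 13280 + 36245 + 20315 + 22374 + 8960 = 263777
Sum of weights = 1082 + 438 + 1253 + 346 + 260 + 1328 + 659 + 1195 + 1243 + 112 = 7916
Weighted mean = 263777 / 7916 = 33.322006
Difference (weighted minus unweighted) = -13.877994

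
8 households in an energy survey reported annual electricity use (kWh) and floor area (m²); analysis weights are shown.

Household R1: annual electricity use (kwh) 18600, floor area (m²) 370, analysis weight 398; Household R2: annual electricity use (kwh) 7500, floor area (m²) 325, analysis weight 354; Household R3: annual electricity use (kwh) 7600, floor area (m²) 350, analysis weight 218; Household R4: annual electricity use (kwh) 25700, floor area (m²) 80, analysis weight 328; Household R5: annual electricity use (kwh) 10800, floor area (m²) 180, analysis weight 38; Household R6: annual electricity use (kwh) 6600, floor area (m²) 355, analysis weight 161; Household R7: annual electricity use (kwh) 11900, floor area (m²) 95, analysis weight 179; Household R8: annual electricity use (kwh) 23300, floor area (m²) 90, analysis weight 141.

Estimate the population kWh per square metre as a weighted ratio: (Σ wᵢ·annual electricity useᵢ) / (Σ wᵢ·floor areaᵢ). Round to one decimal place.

Σ wᵢ·y = 18600×398 + 7500×354 + 7600×218 + 25700×328 + 10800×38 + 6600×161 + 11900×179 + 23300×141
  = 7402800 + 2655000 + 1656800 + 8429600 + 410400 + 1062600 + 2130100 + 3285300 = 27032600
Σ wᵢ·x = 458540
Ratio = 27032600 / 458540 = 58.953635

59.0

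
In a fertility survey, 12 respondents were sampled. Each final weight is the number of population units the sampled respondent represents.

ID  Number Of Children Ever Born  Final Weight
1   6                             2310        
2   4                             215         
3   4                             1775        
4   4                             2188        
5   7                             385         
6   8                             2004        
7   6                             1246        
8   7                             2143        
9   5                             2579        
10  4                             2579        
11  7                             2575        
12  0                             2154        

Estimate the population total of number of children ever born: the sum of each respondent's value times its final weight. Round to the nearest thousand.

113000

Weighted total = 113012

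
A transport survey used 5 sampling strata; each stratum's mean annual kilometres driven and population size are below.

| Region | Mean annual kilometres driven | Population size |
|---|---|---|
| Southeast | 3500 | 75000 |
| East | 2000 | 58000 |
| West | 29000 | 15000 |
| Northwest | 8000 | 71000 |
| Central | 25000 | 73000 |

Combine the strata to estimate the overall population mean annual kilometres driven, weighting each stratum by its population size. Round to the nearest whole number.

Σ Nₕ·x̄ₕ = 3500×75000 + 2000×58000 + 29000×15000 + 8000×71000 + 25000×73000
  = 262500000 + 116000000 + 435000000 + 568000000 + 1825000000 = 3206500000
Σ Nₕ = 75000 + 58000 + 15000 + 71000 + 73000 = 292000
Overall mean = 3206500000 / 292000 = 10981.164

10981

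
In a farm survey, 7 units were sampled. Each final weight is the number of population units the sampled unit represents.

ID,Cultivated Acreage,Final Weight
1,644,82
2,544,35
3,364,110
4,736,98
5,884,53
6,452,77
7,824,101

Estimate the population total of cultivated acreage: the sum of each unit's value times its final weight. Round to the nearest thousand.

Weighted total = 644×82 + 544×35 + 364×110 + 736×98 + 884×53 + 452×77 + 824×101
  = 348896

349000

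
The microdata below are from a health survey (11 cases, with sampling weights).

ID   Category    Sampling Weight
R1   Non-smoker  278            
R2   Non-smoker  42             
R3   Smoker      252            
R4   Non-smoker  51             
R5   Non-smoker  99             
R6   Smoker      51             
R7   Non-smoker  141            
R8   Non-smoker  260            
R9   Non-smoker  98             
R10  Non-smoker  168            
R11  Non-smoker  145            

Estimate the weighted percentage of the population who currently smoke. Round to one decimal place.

19.1

Sum of weights for 'Smoker' = 252 + 51 = 303
Total weight = 1585
Weighted proportion = 303 / 1585 = 0.19116719 → 19.116719%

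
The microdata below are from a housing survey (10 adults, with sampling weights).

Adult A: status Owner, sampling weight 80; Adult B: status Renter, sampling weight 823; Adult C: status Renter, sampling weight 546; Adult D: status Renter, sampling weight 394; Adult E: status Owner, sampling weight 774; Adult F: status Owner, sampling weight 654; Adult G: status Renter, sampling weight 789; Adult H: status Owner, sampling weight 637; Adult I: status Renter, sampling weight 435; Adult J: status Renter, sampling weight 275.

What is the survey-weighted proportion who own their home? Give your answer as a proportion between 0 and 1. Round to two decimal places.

0.40

Sum of weights for 'Owner' = 80 + 774 + 654 + 637 = 2145
Total weight = 5407
Weighted proportion = 2145 / 5407 = 0.39670797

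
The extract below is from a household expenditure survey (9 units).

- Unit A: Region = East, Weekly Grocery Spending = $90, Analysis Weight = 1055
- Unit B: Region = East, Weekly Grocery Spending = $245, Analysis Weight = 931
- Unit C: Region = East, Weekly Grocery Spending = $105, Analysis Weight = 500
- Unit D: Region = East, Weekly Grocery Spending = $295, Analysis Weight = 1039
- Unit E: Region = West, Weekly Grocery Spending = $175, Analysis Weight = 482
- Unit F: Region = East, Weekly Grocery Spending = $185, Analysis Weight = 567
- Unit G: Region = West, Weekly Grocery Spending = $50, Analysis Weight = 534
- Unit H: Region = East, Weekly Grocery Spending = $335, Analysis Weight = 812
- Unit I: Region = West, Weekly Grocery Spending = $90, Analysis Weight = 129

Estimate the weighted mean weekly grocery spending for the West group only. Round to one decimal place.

West rows: E, G, I
Weighted sum = 175×482 + 50×534 + 90×129
  = 84350 + 26700 + 11610 = 122660
Sum of weights = 1145
Weighted mean = 122660 / 1145 = 107.12664

107.1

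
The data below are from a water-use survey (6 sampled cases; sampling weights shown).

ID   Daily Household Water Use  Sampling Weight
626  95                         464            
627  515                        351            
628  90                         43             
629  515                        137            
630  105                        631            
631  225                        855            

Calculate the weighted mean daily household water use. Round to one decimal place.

224.9

Weighted sum = 95×464 + 515×351 + 90×43 + 515×137 + 105×631 + 225×855
  = 44080 + 180765 + 3870 + 70555 + 66255 + 192375 = 557900
Sum of weights = 464 + 351 + 43 + 137 + 631 + 855 = 2481
Weighted mean = 557900 / 2481 = 224.869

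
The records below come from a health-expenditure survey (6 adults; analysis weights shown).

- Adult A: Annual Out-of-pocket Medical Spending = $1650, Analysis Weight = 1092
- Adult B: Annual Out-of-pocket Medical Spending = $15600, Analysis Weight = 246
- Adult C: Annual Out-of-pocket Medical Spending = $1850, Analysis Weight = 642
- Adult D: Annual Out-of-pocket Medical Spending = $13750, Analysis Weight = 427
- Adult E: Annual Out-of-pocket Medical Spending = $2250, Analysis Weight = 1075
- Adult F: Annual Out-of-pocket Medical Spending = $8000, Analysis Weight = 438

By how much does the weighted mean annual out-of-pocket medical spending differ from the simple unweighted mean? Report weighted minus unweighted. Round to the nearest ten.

-2430

Unweighted sum = 1650 + 15600 + 1850 + 13750 + 2250 + 8000 = 43100
Unweighted mean = 43100 / 6 = 7183.3333
Weighted sum = 1650×1092 + 15600×246 + 1850×642 + 13750×427 + 2250×1075 + 8000×438
  = 18621100
Sum of weights = 1092 + 246 + 642 + 427 + 1075 + 438 = 3920
Weighted mean = 18621100 / 3920 = 4750.2806
Difference (weighted minus unweighted) = -2433.0527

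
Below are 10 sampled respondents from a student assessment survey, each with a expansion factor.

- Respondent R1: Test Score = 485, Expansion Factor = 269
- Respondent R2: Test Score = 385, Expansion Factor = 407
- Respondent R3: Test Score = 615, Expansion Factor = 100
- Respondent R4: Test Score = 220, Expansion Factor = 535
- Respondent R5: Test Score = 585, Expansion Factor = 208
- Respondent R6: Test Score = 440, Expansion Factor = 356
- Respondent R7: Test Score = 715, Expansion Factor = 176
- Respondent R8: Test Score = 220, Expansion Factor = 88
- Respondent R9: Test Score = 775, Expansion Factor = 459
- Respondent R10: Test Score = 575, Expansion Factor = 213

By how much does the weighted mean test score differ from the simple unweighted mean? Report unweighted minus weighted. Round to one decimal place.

Unweighted sum = 485 + 385 + 615 + 220 + 585 + 440 + 715 + 220 + 775 + 575 = 5015
Unweighted mean = 5015 / 10 = 501.5
Weighted sum = 485×269 + 385×407 + 615×100 + 220×535 + 585×208 + 440×356 + 715×176 + 220×88 + 775×459 + 575×213
  = 130465 + 156695 + 61500 + 117700 + 121680 + 156640 + 125840 + 19360 + 355725 + 122475 = 1368080
Sum of weights = 269 + 407 + 100 + 535 + 208 + 356 + 176 + 88 + 459 + 213 = 2811
Weighted mean = 1368080 / 2811 = 486.68801
Difference (unweighted minus weighted) = 14.811989

14.8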